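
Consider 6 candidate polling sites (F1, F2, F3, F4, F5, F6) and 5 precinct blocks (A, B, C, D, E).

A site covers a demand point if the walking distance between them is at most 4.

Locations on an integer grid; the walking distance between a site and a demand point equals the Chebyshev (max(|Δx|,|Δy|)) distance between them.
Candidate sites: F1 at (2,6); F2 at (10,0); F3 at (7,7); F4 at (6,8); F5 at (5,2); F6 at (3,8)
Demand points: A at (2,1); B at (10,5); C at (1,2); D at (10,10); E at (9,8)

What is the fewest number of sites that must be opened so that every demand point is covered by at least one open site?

Coverage sets (demand points within 4 of each site):
  F1: {C}
  F2: {}
  F3: {B, D, E}
  F4: {B, D, E}
  F5: {A, C}
  F6: {}
No single site covers all 5 demand points.
But {F3, F5} covers everything, so the minimum is 2.

2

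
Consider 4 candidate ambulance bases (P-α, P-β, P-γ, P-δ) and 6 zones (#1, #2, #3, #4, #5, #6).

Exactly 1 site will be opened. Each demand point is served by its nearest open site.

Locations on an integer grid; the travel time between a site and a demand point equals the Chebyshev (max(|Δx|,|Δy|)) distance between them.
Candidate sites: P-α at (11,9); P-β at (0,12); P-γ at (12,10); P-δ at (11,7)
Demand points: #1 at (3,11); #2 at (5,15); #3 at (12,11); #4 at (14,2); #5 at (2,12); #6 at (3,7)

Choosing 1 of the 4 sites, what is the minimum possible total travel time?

Open {P-α}.
  #1→P-α 8, #2→P-α 6, #3→P-α 2, #4→P-α 7, #5→P-α 9, #6→P-α 8  ⇒ total 40.
Compare {P-β}: total 41.
Compare {P-δ}: total 42.
No size-1 selection does better; minimum is 40.

40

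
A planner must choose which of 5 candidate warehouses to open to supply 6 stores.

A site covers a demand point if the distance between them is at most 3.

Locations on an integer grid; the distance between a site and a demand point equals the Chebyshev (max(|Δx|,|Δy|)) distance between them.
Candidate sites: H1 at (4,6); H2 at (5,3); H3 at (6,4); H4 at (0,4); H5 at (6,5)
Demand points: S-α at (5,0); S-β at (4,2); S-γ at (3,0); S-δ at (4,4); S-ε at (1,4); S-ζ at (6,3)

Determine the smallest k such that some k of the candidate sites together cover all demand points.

2

Coverage sets (demand points within 3 of each site):
  H1: {S-δ, S-ε, S-ζ}
  H2: {S-α, S-β, S-γ, S-δ, S-ζ}
  H3: {S-β, S-δ, S-ζ}
  H4: {S-ε}
  H5: {S-β, S-δ, S-ζ}
No single site covers all 6 demand points.
But {H1, H2} covers everything, so the minimum is 2.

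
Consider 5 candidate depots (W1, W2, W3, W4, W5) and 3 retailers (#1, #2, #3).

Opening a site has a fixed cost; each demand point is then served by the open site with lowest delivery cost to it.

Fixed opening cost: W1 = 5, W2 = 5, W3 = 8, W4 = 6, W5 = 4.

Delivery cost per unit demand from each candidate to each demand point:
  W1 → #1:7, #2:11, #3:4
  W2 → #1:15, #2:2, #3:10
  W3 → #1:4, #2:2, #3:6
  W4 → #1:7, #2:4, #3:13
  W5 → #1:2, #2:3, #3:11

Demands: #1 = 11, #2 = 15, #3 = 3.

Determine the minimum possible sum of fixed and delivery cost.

Open {W1, W2, W5}: assign each demand point to its cheapest open site.
  #1→W5 11×2=22, #2→W2 15×2=30, #3→W1 3×4=12
  delivery cost 64, fixed 14 → total 78.
Compare {W1, W3, W5}: delivery cost 64 + fixed 17 = 81.
Compare {W3, W5}: delivery cost 70 + fixed 12 = 82.
Compare {W1, W2, W4, W5}: delivery cost 64 + fixed 20 = 84.
All other subsets cost ≥ 81. Minimum total cost: 78.

78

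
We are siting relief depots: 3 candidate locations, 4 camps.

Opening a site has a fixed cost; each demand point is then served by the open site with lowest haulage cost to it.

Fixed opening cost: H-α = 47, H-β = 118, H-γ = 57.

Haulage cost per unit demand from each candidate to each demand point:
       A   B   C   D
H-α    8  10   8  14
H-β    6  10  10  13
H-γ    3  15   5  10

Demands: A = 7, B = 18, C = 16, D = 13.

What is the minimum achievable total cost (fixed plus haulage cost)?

Open {H-α, H-γ}: assign each demand point to its cheapest open site.
  A→H-γ 7×3=21, B→H-α 18×10=180, C→H-γ 16×5=80, D→H-γ 13×10=130
  haulage cost 411, fixed 104 → total 515.
Compare {H-γ}: haulage cost 501 + fixed 57 = 558.
Compare {H-β, H-γ}: haulage cost 411 + fixed 175 = 586.
Compare {H-α}: haulage cost 546 + fixed 47 = 593.
All other subsets cost ≥ 558. Minimum total cost: 515.

515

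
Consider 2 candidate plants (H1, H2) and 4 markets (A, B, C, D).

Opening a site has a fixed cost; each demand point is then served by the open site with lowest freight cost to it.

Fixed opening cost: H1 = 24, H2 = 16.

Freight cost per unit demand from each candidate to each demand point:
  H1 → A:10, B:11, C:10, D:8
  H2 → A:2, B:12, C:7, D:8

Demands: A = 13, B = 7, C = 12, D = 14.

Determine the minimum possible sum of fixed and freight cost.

Open {H2}: assign each demand point to its cheapest open site.
  A→H2 13×2=26, B→H2 7×12=84, C→H2 12×7=84, D→H2 14×8=112
  freight cost 306, fixed 16 → total 322.
Compare {H1, H2}: freight cost 299 + fixed 40 = 339.
Compare {H1}: freight cost 439 + fixed 24 = 463.

322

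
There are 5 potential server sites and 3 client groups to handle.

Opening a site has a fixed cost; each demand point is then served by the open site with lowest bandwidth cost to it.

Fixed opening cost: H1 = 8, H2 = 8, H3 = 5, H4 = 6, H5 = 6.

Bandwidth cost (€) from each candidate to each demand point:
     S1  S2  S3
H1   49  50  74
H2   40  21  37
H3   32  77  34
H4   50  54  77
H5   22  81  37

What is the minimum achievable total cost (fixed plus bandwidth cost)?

94

Open {H2, H5}: assign each demand point to its cheapest open site.
  S1→H5 22, S2→H2 21, S3→H2 37
  bandwidth cost 80, fixed 14 → total 94.
Compare {H2, H3, H5}: bandwidth cost 77 + fixed 19 = 96.
Compare {H2, H3}: bandwidth cost 87 + fixed 13 = 100.
Compare {H2, H4, H5}: bandwidth cost 80 + fixed 20 = 100.
All other subsets cost ≥ 96. Minimum total cost: 94.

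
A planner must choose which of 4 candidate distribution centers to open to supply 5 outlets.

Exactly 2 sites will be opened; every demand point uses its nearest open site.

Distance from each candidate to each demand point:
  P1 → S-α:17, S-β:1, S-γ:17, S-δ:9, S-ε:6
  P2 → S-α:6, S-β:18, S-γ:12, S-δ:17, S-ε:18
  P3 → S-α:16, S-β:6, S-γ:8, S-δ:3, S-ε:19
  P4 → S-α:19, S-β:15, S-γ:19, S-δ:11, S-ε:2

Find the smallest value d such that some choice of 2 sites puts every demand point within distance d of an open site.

Open {P1, P2}.
  Farthest demand point is S-γ at distance 12 (to P2); all others are ≤ 12.
With {P2, P4} the worst case is 15.
With {P1, P3} the worst case is 16.
No size-2 selection achieves below 12.

12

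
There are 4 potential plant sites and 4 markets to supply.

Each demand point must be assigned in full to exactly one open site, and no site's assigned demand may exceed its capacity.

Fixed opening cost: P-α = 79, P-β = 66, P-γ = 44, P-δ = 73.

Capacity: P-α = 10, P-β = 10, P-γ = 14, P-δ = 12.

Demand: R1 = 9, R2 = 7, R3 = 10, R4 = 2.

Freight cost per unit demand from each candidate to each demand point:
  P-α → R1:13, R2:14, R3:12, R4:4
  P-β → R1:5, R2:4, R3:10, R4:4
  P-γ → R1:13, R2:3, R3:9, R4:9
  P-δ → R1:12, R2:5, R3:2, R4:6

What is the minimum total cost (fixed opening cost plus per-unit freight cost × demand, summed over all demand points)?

281

Open {P-β, P-γ, P-δ}; cheapest assignment that respects the capacities:
  P-β (cap 10, load 9): R1 — cost 9×5 = 45
  P-γ (cap 14, load 7): R2 — cost 7×3 = 21
  P-δ (cap 12, load 12): R3, R4 — cost 10×2 + 2×6 = 32
  Shipping 98, fixed 183 → total 281.
  Any other capacity-feasible assignment to {P-β, P-γ, P-δ} ships for at least 98.
Compare {P-α, P-β, P-γ, P-δ}: its best feasible assignment gives total 356.
Compare {P-α, P-γ, P-δ}: its best feasible assignment gives total 366.
Every other set of open sites that can feasibly serve all demand totals ≥ 356 even under its best assignment. Minimum: 281.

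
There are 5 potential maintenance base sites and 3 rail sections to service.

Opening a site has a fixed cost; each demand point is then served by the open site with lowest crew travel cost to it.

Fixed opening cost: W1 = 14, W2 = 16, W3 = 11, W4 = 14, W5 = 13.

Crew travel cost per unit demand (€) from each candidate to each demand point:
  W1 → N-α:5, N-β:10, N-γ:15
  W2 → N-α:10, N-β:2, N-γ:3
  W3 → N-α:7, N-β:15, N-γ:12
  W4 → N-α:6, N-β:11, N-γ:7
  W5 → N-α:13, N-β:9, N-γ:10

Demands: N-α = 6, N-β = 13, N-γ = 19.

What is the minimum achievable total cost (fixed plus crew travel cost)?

143

Open {W1, W2}: assign each demand point to its cheapest open site.
  N-α→W1 6×5=30, N-β→W2 13×2=26, N-γ→W2 19×3=57
  crew travel cost 113, fixed 30 → total 143.
Compare {W2, W4}: crew travel cost 119 + fixed 30 = 149.
Compare {W2, W3}: crew travel cost 125 + fixed 27 = 152.
Compare {W1, W2, W3}: crew travel cost 113 + fixed 41 = 154.
All other subsets cost ≥ 149. Minimum total cost: 143.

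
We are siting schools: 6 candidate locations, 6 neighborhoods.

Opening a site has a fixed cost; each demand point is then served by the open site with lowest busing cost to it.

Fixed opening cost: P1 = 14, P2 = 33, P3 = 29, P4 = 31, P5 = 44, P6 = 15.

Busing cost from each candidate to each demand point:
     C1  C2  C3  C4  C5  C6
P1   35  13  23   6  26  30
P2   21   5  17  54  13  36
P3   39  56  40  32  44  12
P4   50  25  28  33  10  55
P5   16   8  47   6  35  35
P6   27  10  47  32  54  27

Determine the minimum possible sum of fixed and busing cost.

139

Open {P1, P2}: assign each demand point to its cheapest open site.
  C1→P2 21, C2→P2 5, C3→P2 17, C4→P1 6, C5→P2 13, C6→P1 30
  busing cost 92, fixed 47 → total 139.
Compare {P1}: busing cost 133 + fixed 14 = 147.
Compare {P1, P6}: busing cost 119 + fixed 29 = 148.
Compare {P1, P2, P3}: busing cost 74 + fixed 76 = 150.
All other subsets cost ≥ 147. Minimum total cost: 139.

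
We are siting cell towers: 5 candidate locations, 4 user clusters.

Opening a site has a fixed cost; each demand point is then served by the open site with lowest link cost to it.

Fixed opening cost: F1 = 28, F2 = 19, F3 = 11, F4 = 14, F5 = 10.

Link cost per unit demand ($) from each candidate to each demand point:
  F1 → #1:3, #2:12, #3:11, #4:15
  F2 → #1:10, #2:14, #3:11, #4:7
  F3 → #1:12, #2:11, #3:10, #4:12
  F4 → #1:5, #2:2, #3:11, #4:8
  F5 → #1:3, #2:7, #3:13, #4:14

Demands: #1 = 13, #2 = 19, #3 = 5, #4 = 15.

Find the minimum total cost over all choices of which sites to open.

Open {F4, F5}: assign each demand point to its cheapest open site.
  #1→F5 13×3=39, #2→F4 19×2=38, #3→F4 5×11=55, #4→F4 15×8=120
  link cost 252, fixed 24 → total 276.
Compare {F2, F4, F5}: link cost 237 + fixed 43 = 280.
Compare {F3, F4, F5}: link cost 247 + fixed 35 = 282.
Compare {F2, F3, F4, F5}: link cost 232 + fixed 54 = 286.
All other subsets cost ≥ 280. Minimum total cost: 276.

276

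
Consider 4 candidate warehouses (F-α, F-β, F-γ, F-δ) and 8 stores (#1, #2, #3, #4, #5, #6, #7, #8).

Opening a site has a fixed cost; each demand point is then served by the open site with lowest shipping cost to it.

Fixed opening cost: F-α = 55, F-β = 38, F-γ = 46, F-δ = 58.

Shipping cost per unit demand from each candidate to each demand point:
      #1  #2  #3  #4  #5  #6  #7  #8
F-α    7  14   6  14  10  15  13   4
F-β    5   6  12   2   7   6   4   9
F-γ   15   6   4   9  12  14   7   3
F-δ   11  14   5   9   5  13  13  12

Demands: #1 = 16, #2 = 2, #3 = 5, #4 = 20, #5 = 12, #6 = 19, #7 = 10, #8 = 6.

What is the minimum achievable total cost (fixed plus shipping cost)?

492

Open {F-β, F-γ}: assign each demand point to its cheapest open site.
  #1→F-β 16×5=80, #2→F-β 2×6=12, #3→F-γ 5×4=20, #4→F-β 20×2=40, #5→F-β 12×7=84, #6→F-β 19×6=114, #7→F-β 10×4=40, #8→F-γ 6×3=18
  shipping cost 408, fixed 84 → total 492.
Compare {F-α, F-β}: shipping cost 424 + fixed 93 = 517.
Compare {F-β, F-δ}: shipping cost 425 + fixed 96 = 521.
Compare {F-β}: shipping cost 484 + fixed 38 = 522.
All other subsets cost ≥ 517. Minimum total cost: 492.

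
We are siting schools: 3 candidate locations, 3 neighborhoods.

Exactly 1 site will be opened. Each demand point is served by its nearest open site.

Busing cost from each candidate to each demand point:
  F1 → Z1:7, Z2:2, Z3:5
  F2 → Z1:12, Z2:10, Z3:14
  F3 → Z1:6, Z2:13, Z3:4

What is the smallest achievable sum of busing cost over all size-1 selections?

Open {F1}.
  Z1→F1 7, Z2→F1 2, Z3→F1 5  ⇒ total 14.
Compare {F3}: total 23.
Compare {F2}: total 36.

14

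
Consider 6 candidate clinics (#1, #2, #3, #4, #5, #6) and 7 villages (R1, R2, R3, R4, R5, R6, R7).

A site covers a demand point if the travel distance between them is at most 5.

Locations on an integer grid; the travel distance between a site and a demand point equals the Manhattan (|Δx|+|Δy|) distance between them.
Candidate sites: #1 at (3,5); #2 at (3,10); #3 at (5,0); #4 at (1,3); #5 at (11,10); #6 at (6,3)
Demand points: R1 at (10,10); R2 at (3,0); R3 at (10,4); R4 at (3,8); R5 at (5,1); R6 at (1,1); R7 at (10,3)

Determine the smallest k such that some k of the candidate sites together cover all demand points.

4

Coverage sets (demand points within 5 of each site):
  #1: {R2, R4}
  #2: {R4}
  #3: {R2, R5, R6}
  #4: {R2, R6}
  #5: {R1}
  #6: {R3, R5, R7}
No 3 sites suffice: every size-3 union leaves at least one demand point uncovered.
But {#1, #3, #5, #6} covers everything, so the minimum is 4.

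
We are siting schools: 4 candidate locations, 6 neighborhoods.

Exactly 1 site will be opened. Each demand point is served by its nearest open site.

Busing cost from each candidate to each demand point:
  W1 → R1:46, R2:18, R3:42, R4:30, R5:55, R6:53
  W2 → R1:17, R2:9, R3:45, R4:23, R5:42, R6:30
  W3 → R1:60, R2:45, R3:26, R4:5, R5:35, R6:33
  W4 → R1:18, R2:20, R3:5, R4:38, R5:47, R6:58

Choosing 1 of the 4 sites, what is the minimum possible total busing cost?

Open {W2}.
  R1→W2 17, R2→W2 9, R3→W2 45, R4→W2 23, R5→W2 42, R6→W2 30  ⇒ total 166.
Compare {W4}: total 186.
Compare {W3}: total 204.
No size-1 selection does better; minimum is 166.

166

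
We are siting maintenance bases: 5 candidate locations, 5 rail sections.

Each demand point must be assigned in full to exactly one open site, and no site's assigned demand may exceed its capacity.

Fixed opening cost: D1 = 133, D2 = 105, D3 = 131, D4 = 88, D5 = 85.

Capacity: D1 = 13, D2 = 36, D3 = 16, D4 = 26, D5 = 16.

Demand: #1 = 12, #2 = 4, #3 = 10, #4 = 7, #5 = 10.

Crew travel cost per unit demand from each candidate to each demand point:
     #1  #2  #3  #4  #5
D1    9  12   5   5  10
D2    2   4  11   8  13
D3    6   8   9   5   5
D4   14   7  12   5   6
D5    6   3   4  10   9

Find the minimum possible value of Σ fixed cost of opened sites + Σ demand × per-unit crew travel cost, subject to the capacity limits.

438

Open {D2, D4}; cheapest assignment that respects the capacities:
  D2 (cap 36, load 26): #1, #2, #3 — cost 12×2 + 4×4 + 10×11 = 150
  D4 (cap 26, load 17): #4, #5 — cost 7×5 + 10×6 = 95
  Shipping 245, fixed 193 → total 438.
  Any other capacity-feasible assignment to {D2, D4} ships for at least 245.
Compare {D2, D4, D5}: its best feasible assignment gives total 449.
Compare {D2, D5}: its best feasible assignment gives total 452.
Every other set of open sites that can feasibly serve all demand totals ≥ 449 even under its best assignment. Minimum: 438.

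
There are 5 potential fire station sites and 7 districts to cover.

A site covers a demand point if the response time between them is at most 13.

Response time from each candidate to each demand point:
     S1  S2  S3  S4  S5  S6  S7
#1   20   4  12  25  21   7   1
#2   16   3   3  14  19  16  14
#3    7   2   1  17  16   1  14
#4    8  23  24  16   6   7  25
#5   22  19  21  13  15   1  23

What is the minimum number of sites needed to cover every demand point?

Coverage sets (demand points within 13 of each site):
  #1: {S2, S3, S6, S7}
  #2: {S2, S3}
  #3: {S1, S2, S3, S6}
  #4: {S1, S5, S6}
  #5: {S4, S6}
No 2 sites suffice: every size-2 union leaves at least one demand point uncovered.
But {#1, #4, #5} covers everything, so the minimum is 3.

3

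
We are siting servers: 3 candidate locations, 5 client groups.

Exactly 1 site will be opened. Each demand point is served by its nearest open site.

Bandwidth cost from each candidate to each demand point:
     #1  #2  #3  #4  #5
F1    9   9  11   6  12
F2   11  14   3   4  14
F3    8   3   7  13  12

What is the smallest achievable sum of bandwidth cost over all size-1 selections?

43

Open {F3}.
  #1→F3 8, #2→F3 3, #3→F3 7, #4→F3 13, #5→F3 12  ⇒ total 43.
Compare {F2}: total 46.
Compare {F1}: total 47.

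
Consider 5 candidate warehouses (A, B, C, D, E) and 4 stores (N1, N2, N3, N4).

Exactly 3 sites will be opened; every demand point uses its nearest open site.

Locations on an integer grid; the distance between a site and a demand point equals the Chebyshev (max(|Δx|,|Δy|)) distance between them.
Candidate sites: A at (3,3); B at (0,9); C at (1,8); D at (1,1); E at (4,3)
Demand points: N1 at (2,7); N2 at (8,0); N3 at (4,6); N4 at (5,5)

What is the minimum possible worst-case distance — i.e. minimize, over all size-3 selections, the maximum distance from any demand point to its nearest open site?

4

Open {A, B, E}.
  Farthest demand point is N2 at distance 4 (to E); all others are ≤ 4.
With {A, C, E} the worst case is 4.
With {A, D, E} the worst case is 4.
No size-3 selection achieves below 4.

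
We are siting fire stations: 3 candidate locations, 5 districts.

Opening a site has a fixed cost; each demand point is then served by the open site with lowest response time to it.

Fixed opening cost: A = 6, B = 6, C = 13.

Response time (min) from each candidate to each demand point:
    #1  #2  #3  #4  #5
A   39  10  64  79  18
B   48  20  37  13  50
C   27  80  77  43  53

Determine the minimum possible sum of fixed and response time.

Open {A, B}: assign each demand point to its cheapest open site.
  #1→A 39, #2→A 10, #3→B 37, #4→B 13, #5→A 18
  response time 117, fixed 12 → total 129.
Compare {A, B, C}: response time 105 + fixed 25 = 130.
Compare {B, C}: response time 147 + fixed 19 = 166.
Compare {B}: response time 168 + fixed 6 = 174.
All other subsets cost ≥ 130. Minimum total cost: 129.

129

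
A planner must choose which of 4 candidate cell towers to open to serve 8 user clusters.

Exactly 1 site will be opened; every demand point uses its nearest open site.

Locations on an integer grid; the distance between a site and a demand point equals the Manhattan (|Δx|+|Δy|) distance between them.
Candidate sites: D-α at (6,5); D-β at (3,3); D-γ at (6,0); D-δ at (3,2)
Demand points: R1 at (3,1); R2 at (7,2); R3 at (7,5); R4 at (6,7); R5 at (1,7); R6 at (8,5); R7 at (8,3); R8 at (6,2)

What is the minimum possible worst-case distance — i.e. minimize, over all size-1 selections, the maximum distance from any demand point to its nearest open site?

7

Open {D-α}.
  Farthest demand point is R1 at distance 7 (to D-α); all others are ≤ 7.
With {D-β} the worst case is 7.
With {D-δ} the worst case is 8.
No size-1 selection achieves below 7.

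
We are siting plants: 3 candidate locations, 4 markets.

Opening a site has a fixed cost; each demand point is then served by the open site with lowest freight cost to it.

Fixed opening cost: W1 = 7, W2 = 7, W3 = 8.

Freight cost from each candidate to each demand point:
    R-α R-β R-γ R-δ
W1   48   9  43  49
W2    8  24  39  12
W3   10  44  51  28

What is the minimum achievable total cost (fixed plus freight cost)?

82

Open {W1, W2}: assign each demand point to its cheapest open site.
  R-α→W2 8, R-β→W1 9, R-γ→W2 39, R-δ→W2 12
  freight cost 68, fixed 14 → total 82.
Compare {W2}: freight cost 83 + fixed 7 = 90.
Compare {W1, W2, W3}: freight cost 68 + fixed 22 = 90.
Compare {W2, W3}: freight cost 83 + fixed 15 = 98.
All other subsets cost ≥ 90. Minimum total cost: 82.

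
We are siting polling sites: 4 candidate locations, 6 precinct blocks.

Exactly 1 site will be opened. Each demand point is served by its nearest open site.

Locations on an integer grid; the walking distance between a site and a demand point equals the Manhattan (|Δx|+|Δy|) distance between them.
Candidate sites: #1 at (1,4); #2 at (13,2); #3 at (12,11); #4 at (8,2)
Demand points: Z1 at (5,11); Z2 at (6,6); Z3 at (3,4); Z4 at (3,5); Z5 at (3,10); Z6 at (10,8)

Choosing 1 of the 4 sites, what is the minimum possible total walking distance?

Open {#1}.
  Z1→#1 11, Z2→#1 7, Z3→#1 2, Z4→#1 3, Z5→#1 8, Z6→#1 13  ⇒ total 44.
Compare {#4}: total 54.
Compare {#3}: total 64.
No size-1 selection does better; minimum is 44.

44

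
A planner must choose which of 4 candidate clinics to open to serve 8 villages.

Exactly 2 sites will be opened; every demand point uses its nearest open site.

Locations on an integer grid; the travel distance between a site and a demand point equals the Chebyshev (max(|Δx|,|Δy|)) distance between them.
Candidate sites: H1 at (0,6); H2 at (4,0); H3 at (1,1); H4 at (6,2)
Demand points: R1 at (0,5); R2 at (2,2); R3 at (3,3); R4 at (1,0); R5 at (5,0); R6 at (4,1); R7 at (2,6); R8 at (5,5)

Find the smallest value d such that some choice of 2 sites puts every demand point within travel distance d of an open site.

Open {H1, H3}.
  Farthest demand point is R5 at travel distance 4 (to H3); all others are ≤ 4.
With {H3, H4} the worst case is 4.
With {H1, H2} the worst case is 5.
No size-2 selection achieves below 4.

4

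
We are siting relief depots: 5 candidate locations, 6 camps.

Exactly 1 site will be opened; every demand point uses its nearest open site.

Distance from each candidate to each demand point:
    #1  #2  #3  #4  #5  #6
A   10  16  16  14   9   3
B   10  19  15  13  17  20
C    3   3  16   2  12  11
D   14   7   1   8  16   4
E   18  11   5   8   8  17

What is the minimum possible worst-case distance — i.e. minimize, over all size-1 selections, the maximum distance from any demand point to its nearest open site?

16

Open {A}.
  Farthest demand point is #2 at distance 16 (to A); all others are ≤ 16.
With {C} the worst case is 16.
With {D} the worst case is 16.
No size-1 selection achieves below 16.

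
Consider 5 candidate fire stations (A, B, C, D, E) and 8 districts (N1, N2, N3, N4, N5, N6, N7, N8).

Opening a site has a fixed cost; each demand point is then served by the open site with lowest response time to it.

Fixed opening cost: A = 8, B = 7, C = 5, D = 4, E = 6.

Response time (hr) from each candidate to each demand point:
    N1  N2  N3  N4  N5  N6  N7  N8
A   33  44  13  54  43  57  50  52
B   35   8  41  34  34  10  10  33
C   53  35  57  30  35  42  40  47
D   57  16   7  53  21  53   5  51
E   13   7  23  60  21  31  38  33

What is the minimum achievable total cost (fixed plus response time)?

147

Open {B, D, E}: assign each demand point to its cheapest open site.
  N1→E 13, N2→E 7, N3→D 7, N4→B 34, N5→D 21, N6→B 10, N7→D 5, N8→B 33
  response time 130, fixed 17 → total 147.
Compare {B, C, D, E}: response time 126 + fixed 22 = 148.
Compare {A, B, D, E}: response time 130 + fixed 25 = 155.
Compare {A, B, C, D, E}: response time 126 + fixed 30 = 156.
All other subsets cost ≥ 148. Minimum total cost: 147.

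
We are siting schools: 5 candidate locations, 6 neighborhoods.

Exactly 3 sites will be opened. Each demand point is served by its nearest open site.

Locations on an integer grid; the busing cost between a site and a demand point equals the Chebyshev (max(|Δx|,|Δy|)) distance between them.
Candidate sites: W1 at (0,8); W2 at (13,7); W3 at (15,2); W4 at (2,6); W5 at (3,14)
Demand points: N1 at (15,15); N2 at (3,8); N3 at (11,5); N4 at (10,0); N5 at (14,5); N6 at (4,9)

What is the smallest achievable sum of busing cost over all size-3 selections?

Open {W2, W3, W4}.
  N1→W2 8, N2→W4 2, N3→W2 2, N4→W3 5, N5→W2 2, N6→W4 3  ⇒ total 22.
Compare {W1, W2, W3}: total 24.
Compare {W1, W2, W4}: total 24.
No size-3 selection does better; minimum is 22.

22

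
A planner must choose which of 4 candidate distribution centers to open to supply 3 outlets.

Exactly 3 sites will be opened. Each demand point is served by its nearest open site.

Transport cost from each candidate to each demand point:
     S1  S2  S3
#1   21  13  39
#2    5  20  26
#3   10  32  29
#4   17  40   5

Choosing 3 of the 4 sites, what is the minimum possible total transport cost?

Open {#1, #2, #4}.
  S1→#2 5, S2→#1 13, S3→#4 5  ⇒ total 23.
Compare {#1, #3, #4}: total 28.
Compare {#2, #3, #4}: total 30.
No size-3 selection does better; minimum is 23.

23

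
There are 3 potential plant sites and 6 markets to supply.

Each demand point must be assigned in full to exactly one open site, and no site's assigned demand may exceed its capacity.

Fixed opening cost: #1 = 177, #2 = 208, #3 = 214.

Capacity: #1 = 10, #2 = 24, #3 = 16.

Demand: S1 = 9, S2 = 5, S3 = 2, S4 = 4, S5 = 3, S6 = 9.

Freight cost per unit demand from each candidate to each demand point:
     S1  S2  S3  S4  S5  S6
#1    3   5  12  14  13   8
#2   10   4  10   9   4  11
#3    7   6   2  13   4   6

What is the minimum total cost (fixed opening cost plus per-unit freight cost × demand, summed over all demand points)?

599

Open {#1, #2}; cheapest assignment that respects the capacities:
  #1 (cap 10, load 9): S1 — cost 9×3 = 27
  #2 (cap 24, load 23): S2, S3, S4, S5, S6 — cost 5×4 + 2×10 + 4×9 + 3×4 + 9×11 = 187
  Shipping 214, fixed 385 → total 599.
  Any other capacity-feasible assignment to {#1, #2} ships for at least 214.
Compare {#2, #3}: its best feasible assignment gives total 638.
Compare {#1, #2, #3}: its best feasible assignment gives total 752.
Every other set of open sites that can feasibly serve all demand totals ≥ 638 even under its best assignment. Minimum: 599.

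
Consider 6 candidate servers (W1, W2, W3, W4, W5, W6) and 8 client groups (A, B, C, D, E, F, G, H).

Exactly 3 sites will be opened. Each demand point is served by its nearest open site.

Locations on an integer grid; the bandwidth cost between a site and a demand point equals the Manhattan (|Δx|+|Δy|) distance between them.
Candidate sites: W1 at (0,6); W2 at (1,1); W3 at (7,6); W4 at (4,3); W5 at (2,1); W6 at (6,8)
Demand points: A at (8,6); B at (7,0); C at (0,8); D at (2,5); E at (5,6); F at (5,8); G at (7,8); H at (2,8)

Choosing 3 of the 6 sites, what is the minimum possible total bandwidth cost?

Open {W1, W3, W6}.
  A→W3 1, B→W3 6, C→W1 2, D→W1 3, E→W3 2, F→W6 1, G→W6 1, H→W1 4  ⇒ total 20.
Compare {W1, W2, W3}: total 24.
Compare {W1, W3, W4}: total 24.
No size-3 selection does better; minimum is 20.

20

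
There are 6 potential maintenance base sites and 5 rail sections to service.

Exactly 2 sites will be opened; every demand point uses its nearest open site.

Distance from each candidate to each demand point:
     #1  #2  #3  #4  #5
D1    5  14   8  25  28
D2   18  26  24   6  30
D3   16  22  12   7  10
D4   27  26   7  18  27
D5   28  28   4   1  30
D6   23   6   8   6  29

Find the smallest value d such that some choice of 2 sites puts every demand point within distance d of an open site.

Open {D1, D3}.
  Farthest demand point is #2 at distance 14 (to D1); all others are ≤ 14.
With {D3, D6} the worst case is 16.
With {D2, D3} the worst case is 22.
No size-2 selection achieves below 14.

14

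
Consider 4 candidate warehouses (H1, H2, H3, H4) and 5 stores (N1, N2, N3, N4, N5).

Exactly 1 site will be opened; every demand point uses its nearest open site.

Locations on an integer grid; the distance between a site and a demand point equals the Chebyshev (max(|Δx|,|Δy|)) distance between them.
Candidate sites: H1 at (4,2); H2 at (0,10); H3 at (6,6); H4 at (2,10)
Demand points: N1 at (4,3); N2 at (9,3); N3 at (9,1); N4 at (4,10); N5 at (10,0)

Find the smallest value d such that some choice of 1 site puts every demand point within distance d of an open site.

6

Open {H3}.
  Farthest demand point is N5 at distance 6 (to H3); all others are ≤ 6.
With {H1} the worst case is 8.
With {H2} the worst case is 10.
No size-1 selection achieves below 6.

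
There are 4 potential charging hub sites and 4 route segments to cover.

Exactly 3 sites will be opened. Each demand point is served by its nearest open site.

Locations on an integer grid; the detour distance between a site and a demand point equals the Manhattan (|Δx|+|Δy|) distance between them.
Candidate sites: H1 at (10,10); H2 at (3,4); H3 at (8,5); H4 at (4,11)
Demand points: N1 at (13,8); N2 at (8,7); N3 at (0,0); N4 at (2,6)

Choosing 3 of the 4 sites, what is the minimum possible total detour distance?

Open {H1, H2, H3}.
  N1→H1 5, N2→H3 2, N3→H2 7, N4→H2 3  ⇒ total 17.
Compare {H1, H2, H4}: total 20.
Compare {H2, H3, H4}: total 20.
No size-3 selection does better; minimum is 17.

17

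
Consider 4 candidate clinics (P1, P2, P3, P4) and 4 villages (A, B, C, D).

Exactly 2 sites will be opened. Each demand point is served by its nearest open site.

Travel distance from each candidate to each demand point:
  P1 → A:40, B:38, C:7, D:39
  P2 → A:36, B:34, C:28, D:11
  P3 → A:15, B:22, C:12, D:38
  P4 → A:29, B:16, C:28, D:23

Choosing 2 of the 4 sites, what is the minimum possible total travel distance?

Open {P2, P3}.
  A→P3 15, B→P3 22, C→P3 12, D→P2 11  ⇒ total 60.
Compare {P3, P4}: total 66.
Compare {P1, P4}: total 75.
No size-2 selection does better; minimum is 60.

60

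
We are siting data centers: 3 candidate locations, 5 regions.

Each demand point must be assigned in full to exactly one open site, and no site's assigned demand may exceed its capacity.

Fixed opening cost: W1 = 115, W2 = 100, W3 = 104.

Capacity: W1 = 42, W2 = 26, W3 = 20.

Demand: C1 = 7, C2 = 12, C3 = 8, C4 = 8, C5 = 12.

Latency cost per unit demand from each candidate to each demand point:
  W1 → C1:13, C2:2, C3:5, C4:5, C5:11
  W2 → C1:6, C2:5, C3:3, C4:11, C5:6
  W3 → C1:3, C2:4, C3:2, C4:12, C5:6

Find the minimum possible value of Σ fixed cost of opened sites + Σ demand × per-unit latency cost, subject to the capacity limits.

Open {W1, W3}; cheapest assignment that respects the capacities:
  W1 (cap 42, load 28): C2, C3, C4 — cost 12×2 + 8×5 + 8×5 = 104
  W3 (cap 20, load 19): C1, C5 — cost 7×3 + 12×6 = 93
  Shipping 197, fixed 219 → total 416.
  Any other capacity-feasible assignment to {W1, W3} ships for at least 197.
Compare {W1, W2}: its best feasible assignment gives total 433.
Compare {W1, W2, W3}: its best feasible assignment gives total 492.
Every other set of open sites that can feasibly serve all demand totals ≥ 433 even under its best assignment. Minimum: 416.

416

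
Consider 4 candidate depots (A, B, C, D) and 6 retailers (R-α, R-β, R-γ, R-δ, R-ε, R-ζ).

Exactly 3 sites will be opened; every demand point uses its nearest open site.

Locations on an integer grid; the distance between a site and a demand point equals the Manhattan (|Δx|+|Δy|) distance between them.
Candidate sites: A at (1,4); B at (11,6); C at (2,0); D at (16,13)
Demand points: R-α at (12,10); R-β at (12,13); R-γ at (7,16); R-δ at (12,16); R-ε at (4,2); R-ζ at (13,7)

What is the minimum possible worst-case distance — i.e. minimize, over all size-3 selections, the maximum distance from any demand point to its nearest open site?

Open {A, B, D}.
  Farthest demand point is R-γ at distance 12 (to D); all others are ≤ 12.
With {A, C, D} the worst case is 12.
With {B, C, D} the worst case is 12.
No size-3 selection achieves below 12.

12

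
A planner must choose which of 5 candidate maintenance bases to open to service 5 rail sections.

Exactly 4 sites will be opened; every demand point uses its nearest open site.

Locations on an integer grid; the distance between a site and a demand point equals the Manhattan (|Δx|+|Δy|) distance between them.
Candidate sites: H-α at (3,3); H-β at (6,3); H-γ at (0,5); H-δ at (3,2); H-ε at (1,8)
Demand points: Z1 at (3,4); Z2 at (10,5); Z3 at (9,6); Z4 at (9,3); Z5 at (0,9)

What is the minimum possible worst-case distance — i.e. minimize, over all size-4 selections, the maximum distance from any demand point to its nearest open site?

6

Open {H-α, H-β, H-γ, H-δ}.
  Farthest demand point is Z2 at distance 6 (to H-β); all others are ≤ 6.
With {H-α, H-β, H-γ, H-ε} the worst case is 6.
With {H-α, H-β, H-δ, H-ε} the worst case is 6.
No size-4 selection achieves below 6.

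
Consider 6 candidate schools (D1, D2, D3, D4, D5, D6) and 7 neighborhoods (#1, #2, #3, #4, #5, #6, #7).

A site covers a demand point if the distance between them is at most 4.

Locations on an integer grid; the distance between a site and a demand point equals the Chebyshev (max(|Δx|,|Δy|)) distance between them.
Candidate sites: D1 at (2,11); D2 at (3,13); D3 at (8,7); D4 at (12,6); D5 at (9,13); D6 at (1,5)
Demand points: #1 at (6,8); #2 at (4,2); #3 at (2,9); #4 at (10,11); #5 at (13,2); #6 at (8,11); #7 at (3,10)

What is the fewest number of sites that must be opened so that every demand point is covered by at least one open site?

Coverage sets (demand points within 4 of each site):
  D1: {#1, #3, #7}
  D2: {#3, #7}
  D3: {#1, #4, #6}
  D4: {#5}
  D5: {#4, #6}
  D6: {#2, #3}
No 3 sites suffice: every size-3 union leaves at least one demand point uncovered.
But {D1, D3, D4, D6} covers everything, so the minimum is 4.

4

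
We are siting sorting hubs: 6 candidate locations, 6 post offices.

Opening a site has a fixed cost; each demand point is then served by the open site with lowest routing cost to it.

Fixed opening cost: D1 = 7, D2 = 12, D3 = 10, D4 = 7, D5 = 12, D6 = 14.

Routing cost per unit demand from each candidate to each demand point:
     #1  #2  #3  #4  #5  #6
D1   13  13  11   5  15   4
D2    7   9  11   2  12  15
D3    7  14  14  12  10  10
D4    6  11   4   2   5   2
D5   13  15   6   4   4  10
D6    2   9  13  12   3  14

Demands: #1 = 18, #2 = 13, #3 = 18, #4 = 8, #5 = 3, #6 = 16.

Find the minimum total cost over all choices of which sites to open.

Open {D4, D6}: assign each demand point to its cheapest open site.
  #1→D6 18×2=36, #2→D6 13×9=117, #3→D4 18×4=72, #4→D4 8×2=16, #5→D6 3×3=9, #6→D4 16×2=32
  routing cost 282, fixed 21 → total 303.
Compare {D1, D4, D6}: routing cost 282 + fixed 28 = 310.
Compare {D3, D4, D6}: routing cost 282 + fixed 31 = 313.
Compare {D2, D4, D6}: routing cost 282 + fixed 33 = 315.
All other subsets cost ≥ 310. Minimum total cost: 303.

303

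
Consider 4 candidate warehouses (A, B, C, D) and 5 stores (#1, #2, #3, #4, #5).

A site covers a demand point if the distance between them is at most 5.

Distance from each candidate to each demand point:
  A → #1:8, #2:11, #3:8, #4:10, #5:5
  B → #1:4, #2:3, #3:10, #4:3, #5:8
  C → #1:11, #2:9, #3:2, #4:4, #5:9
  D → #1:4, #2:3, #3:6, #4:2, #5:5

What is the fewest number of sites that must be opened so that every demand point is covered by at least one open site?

2

Coverage sets (demand points within 5 of each site):
  A: {#5}
  B: {#1, #2, #4}
  C: {#3, #4}
  D: {#1, #2, #4, #5}
No single site covers all 5 demand points.
But {C, D} covers everything, so the minimum is 2.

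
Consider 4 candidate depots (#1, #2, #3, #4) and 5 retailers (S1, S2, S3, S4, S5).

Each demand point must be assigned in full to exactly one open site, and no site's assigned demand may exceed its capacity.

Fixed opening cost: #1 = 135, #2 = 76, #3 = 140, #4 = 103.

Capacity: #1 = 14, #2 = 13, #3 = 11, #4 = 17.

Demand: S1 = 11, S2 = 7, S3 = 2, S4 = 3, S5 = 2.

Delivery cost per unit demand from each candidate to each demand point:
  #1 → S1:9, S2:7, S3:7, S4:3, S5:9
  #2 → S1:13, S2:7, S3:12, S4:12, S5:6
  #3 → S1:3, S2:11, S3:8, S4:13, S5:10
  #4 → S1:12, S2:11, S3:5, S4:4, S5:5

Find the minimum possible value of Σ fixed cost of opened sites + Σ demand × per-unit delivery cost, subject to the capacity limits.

Open {#3, #4}; cheapest assignment that respects the capacities:
  #3 (cap 11, load 11): S1 — cost 11×3 = 33
  #4 (cap 17, load 14): S2, S3, S4, S5 — cost 7×11 + 2×5 + 3×4 + 2×5 = 109
  Shipping 142, fixed 243 → total 385.
  Any other capacity-feasible assignment to {#3, #4} ships for at least 142.
Compare {#2, #4}: its best feasible assignment gives total 394.
Compare {#1, #3}: its best feasible assignment gives total 398.
Every other set of open sites that can feasibly serve all demand totals ≥ 394 even under its best assignment. Minimum: 385.

385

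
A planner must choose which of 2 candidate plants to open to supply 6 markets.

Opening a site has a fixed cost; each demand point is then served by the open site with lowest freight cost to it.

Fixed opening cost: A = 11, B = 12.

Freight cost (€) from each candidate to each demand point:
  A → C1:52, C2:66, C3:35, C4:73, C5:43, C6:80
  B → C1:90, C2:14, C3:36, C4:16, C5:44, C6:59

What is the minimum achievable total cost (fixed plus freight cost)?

242

Open {A, B}: assign each demand point to its cheapest open site.
  C1→A 52, C2→B 14, C3→A 35, C4→B 16, C5→A 43, C6→B 59
  freight cost 219, fixed 23 → total 242.
Compare {B}: freight cost 259 + fixed 12 = 271.
Compare {A}: freight cost 349 + fixed 11 = 360.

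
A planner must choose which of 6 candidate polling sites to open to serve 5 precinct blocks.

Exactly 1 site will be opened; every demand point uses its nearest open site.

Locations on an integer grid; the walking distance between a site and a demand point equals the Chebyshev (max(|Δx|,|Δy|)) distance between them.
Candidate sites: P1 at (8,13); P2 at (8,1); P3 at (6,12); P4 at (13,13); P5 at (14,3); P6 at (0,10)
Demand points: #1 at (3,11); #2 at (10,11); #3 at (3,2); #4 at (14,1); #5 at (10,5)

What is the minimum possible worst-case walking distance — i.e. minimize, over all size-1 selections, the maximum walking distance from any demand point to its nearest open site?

Open {P2}.
  Farthest demand point is #1 at walking distance 10 (to P2); all others are ≤ 10.
With {P3} the worst case is 11.
With {P5} the worst case is 11.
No size-1 selection achieves below 10.

10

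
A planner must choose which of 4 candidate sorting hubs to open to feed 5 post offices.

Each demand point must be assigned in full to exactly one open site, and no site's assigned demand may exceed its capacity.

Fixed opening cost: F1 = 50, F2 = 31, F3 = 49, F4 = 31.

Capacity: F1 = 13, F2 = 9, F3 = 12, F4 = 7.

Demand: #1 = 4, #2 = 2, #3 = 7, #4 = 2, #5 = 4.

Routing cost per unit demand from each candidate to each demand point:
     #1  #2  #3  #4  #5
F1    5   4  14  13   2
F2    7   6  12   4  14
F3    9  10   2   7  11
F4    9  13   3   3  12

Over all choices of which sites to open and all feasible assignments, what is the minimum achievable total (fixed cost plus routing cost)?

163

Open {F1, F3}; cheapest assignment that respects the capacities:
  F1 (cap 13, load 10): #1, #2, #5 — cost 4×5 + 2×4 + 4×2 = 36
  F3 (cap 12, load 9): #3, #4 — cost 7×2 + 2×7 = 28
  Shipping 64, fixed 99 → total 163.
  Any other capacity-feasible assignment to {F1, F3} ships for at least 64.
Compare {F1, F4}: its best feasible assignment gives total 164.
Compare {F1, F2, F4}: its best feasible assignment gives total 177.
Every other set of open sites that can feasibly serve all demand totals ≥ 164 even under its best assignment. Minimum: 163.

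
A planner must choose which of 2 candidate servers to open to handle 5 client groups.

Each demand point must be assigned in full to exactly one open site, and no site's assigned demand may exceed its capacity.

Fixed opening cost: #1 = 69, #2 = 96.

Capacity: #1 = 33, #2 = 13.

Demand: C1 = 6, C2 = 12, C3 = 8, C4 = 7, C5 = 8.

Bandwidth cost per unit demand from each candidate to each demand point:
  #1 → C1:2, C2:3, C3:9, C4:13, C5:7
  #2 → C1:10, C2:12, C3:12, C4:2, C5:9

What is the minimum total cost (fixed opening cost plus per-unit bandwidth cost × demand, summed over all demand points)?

Open {#1, #2}; cheapest assignment that respects the capacities:
  #1 (cap 33, load 28): C2, C3, C5 — cost 12×3 + 8×9 + 8×7 = 164
  #2 (cap 13, load 13): C1, C4 — cost 6×10 + 7×2 = 74
  Shipping 238, fixed 165 → total 403.
  Any other capacity-feasible assignment to {#1, #2} ships for at least 238.
Total demand is 41 and no other set of sites has combined capacity ≥ 41, so {#1, #2} is the only feasible choice of open sites. Minimum: 403.

403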